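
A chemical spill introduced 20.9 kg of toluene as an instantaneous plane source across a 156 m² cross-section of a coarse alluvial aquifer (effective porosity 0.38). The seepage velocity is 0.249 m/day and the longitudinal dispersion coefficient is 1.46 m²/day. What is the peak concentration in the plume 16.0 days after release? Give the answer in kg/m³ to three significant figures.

The peak of an instantaneous 1D plume sits at x = vt; there the Gaussian factor is 1 and C_max = M/(n_e·A·√(4πDt)), where n_e·A is the pore area the mass is dissolved in.
√(4πDt) = √(4π × 1.46 × 16.0) = 17.13 m, so C_max = 20.9/(0.38 × 156 × 17.13) = 0.0206 kg/m³.

0.0206 kg/m³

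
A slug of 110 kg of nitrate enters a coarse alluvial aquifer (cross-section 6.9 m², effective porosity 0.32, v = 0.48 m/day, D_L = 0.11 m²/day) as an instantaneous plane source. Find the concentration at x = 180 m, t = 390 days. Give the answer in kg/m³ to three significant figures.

For an instantaneous plane source, C(x,t) = M/(n_e·A·√(4πDt)) · exp(−(x−vt)²/(4Dt)), with n_e·A the pore (flow) area.
Plume center vt = 0.48 × 390 = 187.2 m, so the well at 180 m is 7.2 m upgradient of the peak.
√(4πDt) = 23.22 m, giving peak height M/(n_e·A·√(4πDt)) = 110/(0.32 × 6.9 × 23.22) = 2.146 kg/m³.
(x−vt)²/(4Dt) = (-7.2)²/(4 × 0.11 × 390) = 0.3021; exp(−0.3021) = 0.7393.
C = 2.146 × 0.7393 = 1.59 kg/m³.

1.59 kg/m³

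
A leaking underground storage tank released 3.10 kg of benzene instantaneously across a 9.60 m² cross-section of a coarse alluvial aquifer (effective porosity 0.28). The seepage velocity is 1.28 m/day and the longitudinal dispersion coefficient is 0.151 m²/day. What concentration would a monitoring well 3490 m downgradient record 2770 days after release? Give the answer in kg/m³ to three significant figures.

For an instantaneous plane source, C(x,t) = M/(n_e·A·√(4πDt)) · exp(−(x−vt)²/(4Dt)), with n_e·A the pore (flow) area.
Plume center vt = 1.28 × 2770 = 3545.6 m, so the well at 3490 m is 55.6 m upgradient of the peak.
√(4πDt) = 72.50 m, giving peak height M/(n_e·A·√(4πDt)) = 3.10/(0.28 × 9.60 × 72.50) = 0.01591 kg/m³.
(x−vt)²/(4Dt) = (-55.6)²/(4 × 0.151 × 2770) = 1.848; exp(−1.848) = 0.1576.
C = 0.01591 × 0.1576 = 0.00251 kg/m³.

0.00251 kg/m³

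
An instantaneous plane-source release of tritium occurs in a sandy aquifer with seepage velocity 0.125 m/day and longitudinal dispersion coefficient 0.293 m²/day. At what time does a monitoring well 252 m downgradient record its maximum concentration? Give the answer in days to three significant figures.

For the 1D instantaneous-source solution, setting ∂C/∂t = 0 at fixed x gives v²t² + 2Dt − x² = 0, so t = (√(D² + v²x²) − D)/v².
√(D² + v²x²) = √(0.293² + 0.125² × 252²) = 31.50; v² = 0.015625.
t = (31.50 − 0.293)/0.015625 = 2000 days (vs. the pure-advection estimate x/v = 2020 d).

2000 days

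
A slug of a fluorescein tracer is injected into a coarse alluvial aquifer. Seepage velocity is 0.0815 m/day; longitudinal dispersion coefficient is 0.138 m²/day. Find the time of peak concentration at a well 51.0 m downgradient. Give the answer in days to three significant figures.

605 days

For the 1D instantaneous-source solution, setting ∂C/∂t = 0 at fixed x gives v²t² + 2Dt − x² = 0, so t = (√(D² + v²x²) − D)/v².
√(D² + v²x²) = √(0.138² + 0.0815² × 51.0²) = 4.159; v² = 0.00664225.
t = (4.159 − 0.138)/0.00664225 = 605 days (vs. the pure-advection estimate x/v = 626 d).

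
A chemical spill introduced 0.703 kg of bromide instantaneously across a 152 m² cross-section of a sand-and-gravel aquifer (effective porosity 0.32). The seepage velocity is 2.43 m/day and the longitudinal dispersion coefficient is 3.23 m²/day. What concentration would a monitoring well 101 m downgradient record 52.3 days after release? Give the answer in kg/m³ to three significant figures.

For an instantaneous plane source, C(x,t) = M/(n_e·A·√(4πDt)) · exp(−(x−vt)²/(4Dt)), with n_e·A the pore (flow) area.
Plume center vt = 2.43 × 52.3 = 127.089 m, so the well at 101 m is 26.089 m upgradient of the peak.
√(4πDt) = 46.07 m, giving peak height M/(n_e·A·√(4πDt)) = 0.703/(0.32 × 152 × 46.07) = 0.0003137 kg/m³.
(x−vt)²/(4Dt) = (-26.089)²/(4 × 3.23 × 52.3) = 1.007; exp(−1.007) = 0.3653.
C = 0.0003137 × 0.3653 = 0.000115 kg/m³.

0.000115 kg/m³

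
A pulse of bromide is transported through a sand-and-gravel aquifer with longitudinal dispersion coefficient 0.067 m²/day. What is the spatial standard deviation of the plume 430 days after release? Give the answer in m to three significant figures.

Dispersive spreading gives a Gaussian with σ² = 2Dt; advection only shifts the center.
σ = √(2 × 0.067 × 430) = 7.59 m.

7.59 m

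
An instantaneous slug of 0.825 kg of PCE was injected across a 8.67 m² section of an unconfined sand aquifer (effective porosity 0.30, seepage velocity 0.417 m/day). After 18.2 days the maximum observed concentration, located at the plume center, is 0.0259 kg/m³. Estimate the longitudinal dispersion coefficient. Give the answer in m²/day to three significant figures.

At the plume center C_max = M/(n_e·A·√(4πDt)), so D = M²/(4πt·(n_e·A·C_max)²).
n_e·A·C_max = 0.30 × 8.67 × 0.0259 = 0.06737 kg/m.
D = 0.825²/(4π × 18.2 × 0.06737²) = 0.656 m²/day.

0.656 m²/day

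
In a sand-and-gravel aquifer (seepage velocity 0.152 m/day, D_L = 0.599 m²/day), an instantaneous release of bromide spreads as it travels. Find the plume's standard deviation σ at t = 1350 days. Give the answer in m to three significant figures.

Dispersive spreading gives a Gaussian with σ² = 2Dt; advection only shifts the center.
σ = √(2 × 0.599 × 1350) = 40.2 m.

40.2 m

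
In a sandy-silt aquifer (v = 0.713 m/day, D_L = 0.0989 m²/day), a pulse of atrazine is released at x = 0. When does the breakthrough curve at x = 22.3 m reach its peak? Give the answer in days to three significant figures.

31.1 days

For the 1D instantaneous-source solution, setting ∂C/∂t = 0 at fixed x gives v²t² + 2Dt − x² = 0, so t = (√(D² + v²x²) − D)/v².
√(D² + v²x²) = √(0.0989² + 0.713² × 22.3²) = 15.90; v² = 0.508369.
t = (15.90 − 0.0989)/0.508369 = 31.1 days (vs. the pure-advection estimate x/v = 31.3 d).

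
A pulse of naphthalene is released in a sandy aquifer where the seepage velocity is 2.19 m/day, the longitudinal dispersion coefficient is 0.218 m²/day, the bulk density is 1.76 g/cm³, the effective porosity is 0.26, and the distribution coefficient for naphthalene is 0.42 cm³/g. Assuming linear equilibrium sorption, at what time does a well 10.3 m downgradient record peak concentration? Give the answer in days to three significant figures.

17.9 days

Retardation factor R = 1 + ρ_b·K_d/n = 1 + 1.76 × 0.42/0.26 = 3.843.
Sorption retards both mechanisms: v_R = v/R = 0.5699 m/day, D_R = D/R = 0.05673 m²/day.
Peak time from v_R²t² + 2D_R t − x² = 0: t = (√(D_R² + v_R²x²) − D_R)/v_R².
√(D_R² + v_R²x²) = √(0.05673² + 0.5699² × 10.3²) = 5.870; v_R² = 0.3248.
t = (5.870 − 0.05673)/0.3248 = 17.9 days.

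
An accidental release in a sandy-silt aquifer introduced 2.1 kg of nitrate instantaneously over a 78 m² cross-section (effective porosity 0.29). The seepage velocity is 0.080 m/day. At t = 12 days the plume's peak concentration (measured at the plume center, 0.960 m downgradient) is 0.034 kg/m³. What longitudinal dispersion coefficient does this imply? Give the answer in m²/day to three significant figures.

At the plume center C_max = M/(n_e·A·√(4πDt)), so D = M²/(4πt·(n_e·A·C_max)²).
n_e·A·C_max = 0.29 × 78 × 0.034 = 0.7691 kg/m.
D = 2.1²/(4π × 12 × 0.7691²) = 0.0494 m²/day.

0.0494 m²/day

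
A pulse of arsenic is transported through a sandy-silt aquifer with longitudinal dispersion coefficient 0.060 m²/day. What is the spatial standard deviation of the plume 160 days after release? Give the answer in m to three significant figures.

Dispersive spreading gives a Gaussian with σ² = 2Dt; advection only shifts the center.
σ = √(2 × 0.060 × 160) = 4.38 m.

4.38 m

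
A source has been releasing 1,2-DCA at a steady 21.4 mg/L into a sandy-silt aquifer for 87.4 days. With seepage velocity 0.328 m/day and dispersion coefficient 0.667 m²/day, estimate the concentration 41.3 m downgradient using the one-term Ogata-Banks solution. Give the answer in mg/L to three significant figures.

For a continuous step input, C/C₀ ≈ ½·erfc((x−vt)/(2√(Dt))).
vt = 0.328 × 87.4 = 28.6672 m and 2√(Dt) = 2√(0.667 × 87.4) = 15.27 m.
Argument (x−vt)/(2√(Dt)) = (41.3 − 28.6672)/15.27 = 0.8273; ½·erfc(0.8273) = 0.1210.
C = 21.4 × 0.1210 = 2.59 mg/L.

2.59 mg/L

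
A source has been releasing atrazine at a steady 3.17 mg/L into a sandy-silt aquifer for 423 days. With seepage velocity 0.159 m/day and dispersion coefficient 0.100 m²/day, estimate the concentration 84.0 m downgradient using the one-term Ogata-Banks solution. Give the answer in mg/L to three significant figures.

0.109 mg/L

For a continuous step input, C/C₀ ≈ ½·erfc((x−vt)/(2√(Dt))).
vt = 0.159 × 423 = 67.257 m and 2√(Dt) = 2√(0.100 × 423) = 13.01 m.
Argument (x−vt)/(2√(Dt)) = (84.0 − 67.257)/13.01 = 1.287; ½·erfc(1.287) = 0.03437.
C = 3.17 × 0.03437 = 0.109 mg/L.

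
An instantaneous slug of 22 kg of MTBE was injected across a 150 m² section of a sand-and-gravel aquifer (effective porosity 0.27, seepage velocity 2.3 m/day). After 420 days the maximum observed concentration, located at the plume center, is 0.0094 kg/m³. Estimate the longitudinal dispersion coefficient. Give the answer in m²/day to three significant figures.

0.633 m²/day

At the plume center C_max = M/(n_e·A·√(4πDt)), so D = M²/(4πt·(n_e·A·C_max)²).
n_e·A·C_max = 0.27 × 150 × 0.0094 = 0.3807 kg/m.
D = 22²/(4π × 420 × 0.3807²) = 0.633 m²/day.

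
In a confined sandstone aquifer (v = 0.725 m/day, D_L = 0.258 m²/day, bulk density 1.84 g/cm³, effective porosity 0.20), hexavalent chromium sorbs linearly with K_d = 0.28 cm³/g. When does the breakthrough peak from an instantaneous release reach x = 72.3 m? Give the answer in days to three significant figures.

Retardation factor R = 1 + ρ_b·K_d/n = 1 + 1.84 × 0.28/0.20 = 3.576.
Sorption retards both mechanisms: v_R = v/R = 0.2027 m/day, D_R = D/R = 0.07215 m²/day.
Peak time from v_R²t² + 2D_R t − x² = 0: t = (√(D_R² + v_R²x²) − D_R)/v_R².
√(D_R² + v_R²x²) = √(0.07215² + 0.2027² × 72.3²) = 14.66; v_R² = 0.04109.
t = (14.66 − 0.07215)/0.04109 = 355 days.

355 days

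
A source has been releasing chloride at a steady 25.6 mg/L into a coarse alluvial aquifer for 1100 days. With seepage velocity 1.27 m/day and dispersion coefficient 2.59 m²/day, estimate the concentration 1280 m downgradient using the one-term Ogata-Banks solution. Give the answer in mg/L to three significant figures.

For a continuous step input, C/C₀ ≈ ½·erfc((x−vt)/(2√(Dt))).
vt = 1.27 × 1100 = 1397 m and 2√(Dt) = 2√(2.59 × 1100) = 106.8 m.
Argument (x−vt)/(2√(Dt)) = (1280 − 1397)/106.8 = -1.096; ½·erfc(-1.096) = 0.9394.
C = 25.6 × 0.9394 = 24.0 mg/L.

24.0 mg/L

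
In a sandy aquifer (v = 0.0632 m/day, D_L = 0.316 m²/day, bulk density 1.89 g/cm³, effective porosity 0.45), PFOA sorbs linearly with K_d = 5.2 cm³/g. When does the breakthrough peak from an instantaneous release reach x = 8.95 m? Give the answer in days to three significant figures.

1900 days

Retardation factor R = 1 + ρ_b·K_d/n = 1 + 1.89 × 5.2/0.45 = 22.84.
Sorption retards both mechanisms: v_R = v/R = 0.002767 m/day, D_R = D/R = 0.01384 m²/day.
Peak time from v_R²t² + 2D_R t − x² = 0: t = (√(D_R² + v_R²x²) − D_R)/v_R².
√(D_R² + v_R²x²) = √(0.01384² + 0.002767² × 8.95²) = 0.02837; v_R² = 7.656e-06.
t = (0.02837 − 0.01384)/7.656e-06 = 1900 days.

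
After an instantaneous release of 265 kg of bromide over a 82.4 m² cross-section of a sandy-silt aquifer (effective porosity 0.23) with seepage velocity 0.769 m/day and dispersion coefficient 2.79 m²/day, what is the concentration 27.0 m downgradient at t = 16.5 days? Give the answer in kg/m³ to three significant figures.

0.191 kg/m³

For an instantaneous plane source, C(x,t) = M/(n_e·A·√(4πDt)) · exp(−(x−vt)²/(4Dt)), with n_e·A the pore (flow) area.
Plume center vt = 0.769 × 16.5 = 12.6885 m, so the well at 27.0 m is 14.3115 m downgradient of the peak.
√(4πDt) = 24.05 m, giving peak height M/(n_e·A·√(4πDt)) = 265/(0.23 × 82.4 × 24.05) = 0.5814 kg/m³.
(x−vt)²/(4Dt) = (14.3115)²/(4 × 2.79 × 16.5) = 1.112; exp(−1.112) = 0.3289.
C = 0.5814 × 0.3289 = 0.191 kg/m³.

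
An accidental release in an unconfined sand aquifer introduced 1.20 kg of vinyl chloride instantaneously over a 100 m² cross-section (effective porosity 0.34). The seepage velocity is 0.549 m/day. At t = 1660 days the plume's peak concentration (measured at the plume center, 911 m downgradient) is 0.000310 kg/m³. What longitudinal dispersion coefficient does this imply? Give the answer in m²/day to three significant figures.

At the plume center C_max = M/(n_e·A·√(4πDt)), so D = M²/(4πt·(n_e·A·C_max)²).
n_e·A·C_max = 0.34 × 100 × 0.000310 = 0.01054 kg/m.
D = 1.20²/(4π × 1660 × 0.01054²) = 0.621 m²/day.

0.621 m²/day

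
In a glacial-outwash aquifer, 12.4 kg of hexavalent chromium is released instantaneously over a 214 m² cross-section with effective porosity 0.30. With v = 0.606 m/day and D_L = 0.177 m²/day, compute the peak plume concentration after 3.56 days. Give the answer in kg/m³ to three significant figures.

0.0686 kg/m³

The peak of an instantaneous 1D plume sits at x = vt; there the Gaussian factor is 1 and C_max = M/(n_e·A·√(4πDt)), where n_e·A is the pore area the mass is dissolved in.
√(4πDt) = √(4π × 0.177 × 3.56) = 2.814 m, so C_max = 12.4/(0.30 × 214 × 2.814) = 0.0686 kg/m³.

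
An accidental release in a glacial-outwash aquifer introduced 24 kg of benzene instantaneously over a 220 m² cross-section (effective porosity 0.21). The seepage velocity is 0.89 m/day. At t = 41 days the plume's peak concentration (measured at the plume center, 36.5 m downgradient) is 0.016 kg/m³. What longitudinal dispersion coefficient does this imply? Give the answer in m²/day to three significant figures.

2.05 m²/day

At the plume center C_max = M/(n_e·A·√(4πDt)), so D = M²/(4πt·(n_e·A·C_max)²).
n_e·A·C_max = 0.21 × 220 × 0.016 = 0.7392 kg/m.
D = 24²/(4π × 41 × 0.7392²) = 2.05 m²/day.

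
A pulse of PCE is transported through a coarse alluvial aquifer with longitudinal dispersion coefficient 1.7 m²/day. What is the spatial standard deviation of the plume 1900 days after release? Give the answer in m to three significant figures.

Dispersive spreading gives a Gaussian with σ² = 2Dt; advection only shifts the center.
σ = √(2 × 1.7 × 1900) = 80.4 m.

80.4 m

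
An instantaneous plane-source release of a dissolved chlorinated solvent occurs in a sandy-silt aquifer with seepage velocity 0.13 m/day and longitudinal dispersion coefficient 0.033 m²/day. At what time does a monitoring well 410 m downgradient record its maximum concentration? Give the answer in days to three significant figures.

3150 days

For the 1D instantaneous-source solution, setting ∂C/∂t = 0 at fixed x gives v²t² + 2Dt − x² = 0, so t = (√(D² + v²x²) − D)/v².
√(D² + v²x²) = √(0.033² + 0.13² × 410²) = 53.30; v² = 0.0169.
t = (53.30 − 0.033)/0.0169 = 3150 days (vs. the pure-advection estimate x/v = 3150 d).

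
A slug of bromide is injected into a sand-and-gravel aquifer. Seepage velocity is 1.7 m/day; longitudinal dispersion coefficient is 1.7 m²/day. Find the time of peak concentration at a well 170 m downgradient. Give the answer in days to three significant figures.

99.4 days

For the 1D instantaneous-source solution, setting ∂C/∂t = 0 at fixed x gives v²t² + 2Dt − x² = 0, so t = (√(D² + v²x²) − D)/v².
√(D² + v²x²) = √(1.7² + 1.7² × 170²) = 289.0; v² = 2.89.
t = (289.0 − 1.7)/2.89 = 99.4 days (vs. the pure-advection estimate x/v = 100 d).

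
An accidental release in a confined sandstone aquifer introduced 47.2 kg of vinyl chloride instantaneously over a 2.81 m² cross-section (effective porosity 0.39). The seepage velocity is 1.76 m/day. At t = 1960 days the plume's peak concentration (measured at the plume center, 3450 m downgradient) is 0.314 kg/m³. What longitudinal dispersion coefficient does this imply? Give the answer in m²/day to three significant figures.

0.764 m²/day

At the plume center C_max = M/(n_e·A·√(4πDt)), so D = M²/(4πt·(n_e·A·C_max)²).
n_e·A·C_max = 0.39 × 2.81 × 0.314 = 0.3441 kg/m.
D = 47.2²/(4π × 1960 × 0.3441²) = 0.764 m²/day.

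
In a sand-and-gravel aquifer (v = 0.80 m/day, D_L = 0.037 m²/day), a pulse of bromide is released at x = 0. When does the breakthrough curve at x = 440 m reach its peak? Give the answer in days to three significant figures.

550 days

For the 1D instantaneous-source solution, setting ∂C/∂t = 0 at fixed x gives v²t² + 2Dt − x² = 0, so t = (√(D² + v²x²) − D)/v².
√(D² + v²x²) = √(0.037² + 0.80² × 440²) = 352.0; v² = 0.64.
t = (352.0 − 0.037)/0.64 = 550 days (vs. the pure-advection estimate x/v = 550 d).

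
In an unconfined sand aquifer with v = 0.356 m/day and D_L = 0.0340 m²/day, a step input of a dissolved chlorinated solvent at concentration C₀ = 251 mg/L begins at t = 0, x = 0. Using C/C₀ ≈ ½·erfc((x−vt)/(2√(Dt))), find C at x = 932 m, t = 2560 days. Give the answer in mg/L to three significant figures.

14.8 mg/L

For a continuous step input, C/C₀ ≈ ½·erfc((x−vt)/(2√(Dt))).
vt = 0.356 × 2560 = 911.36 m and 2√(Dt) = 2√(0.0340 × 2560) = 18.66 m.
Argument (x−vt)/(2√(Dt)) = (932 − 911.36)/18.66 = 1.106; ½·erfc(1.106) = 0.05889.
C = 251 × 0.05889 = 14.8 mg/L.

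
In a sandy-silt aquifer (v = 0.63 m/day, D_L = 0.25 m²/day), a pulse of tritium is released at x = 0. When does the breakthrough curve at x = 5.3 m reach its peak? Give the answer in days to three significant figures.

For the 1D instantaneous-source solution, setting ∂C/∂t = 0 at fixed x gives v²t² + 2Dt − x² = 0, so t = (√(D² + v²x²) − D)/v².
√(D² + v²x²) = √(0.25² + 0.63² × 5.3²) = 3.348; v² = 0.3969.
t = (3.348 − 0.25)/0.3969 = 7.81 days (vs. the pure-advection estimate x/v = 8.41 d).

7.81 days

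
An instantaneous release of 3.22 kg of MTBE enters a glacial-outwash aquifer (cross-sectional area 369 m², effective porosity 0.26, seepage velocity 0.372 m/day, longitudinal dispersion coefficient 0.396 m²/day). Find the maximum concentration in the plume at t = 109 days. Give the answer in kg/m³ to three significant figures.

The peak of an instantaneous 1D plume sits at x = vt; there the Gaussian factor is 1 and C_max = M/(n_e·A·√(4πDt)), where n_e·A is the pore area the mass is dissolved in.
√(4πDt) = √(4π × 0.396 × 109) = 23.29 m, so C_max = 3.22/(0.26 × 369 × 23.29) = 0.00144 kg/m³.

0.00144 kg/m³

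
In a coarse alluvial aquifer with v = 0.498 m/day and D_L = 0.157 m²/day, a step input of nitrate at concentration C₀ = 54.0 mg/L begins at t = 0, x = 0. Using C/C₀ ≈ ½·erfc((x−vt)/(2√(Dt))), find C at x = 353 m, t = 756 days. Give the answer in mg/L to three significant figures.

50.6 mg/L

For a continuous step input, C/C₀ ≈ ½·erfc((x−vt)/(2√(Dt))).
vt = 0.498 × 756 = 376.488 m and 2√(Dt) = 2√(0.157 × 756) = 21.79 m.
Argument (x−vt)/(2√(Dt)) = (353 − 376.488)/21.79 = -1.078; ½·erfc(-1.078) = 0.9363.
C = 54.0 × 0.9363 = 50.6 mg/L.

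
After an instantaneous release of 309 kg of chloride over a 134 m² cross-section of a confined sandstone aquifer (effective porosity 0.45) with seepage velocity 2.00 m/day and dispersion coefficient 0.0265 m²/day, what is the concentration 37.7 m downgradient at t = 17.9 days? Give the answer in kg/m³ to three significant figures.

0.313 kg/m³

For an instantaneous plane source, C(x,t) = M/(n_e·A·√(4πDt)) · exp(−(x−vt)²/(4Dt)), with n_e·A the pore (flow) area.
Plume center vt = 2.00 × 17.9 = 35.8 m, so the well at 37.7 m is 1.9 m downgradient of the peak.
√(4πDt) = 2.441 m, giving peak height M/(n_e·A·√(4πDt)) = 309/(0.45 × 134 × 2.441) = 2.099 kg/m³.
(x−vt)²/(4Dt) = (1.9)²/(4 × 0.0265 × 17.9) = 1.903; exp(−1.903) = 0.1491.
C = 2.099 × 0.1491 = 0.313 kg/m³.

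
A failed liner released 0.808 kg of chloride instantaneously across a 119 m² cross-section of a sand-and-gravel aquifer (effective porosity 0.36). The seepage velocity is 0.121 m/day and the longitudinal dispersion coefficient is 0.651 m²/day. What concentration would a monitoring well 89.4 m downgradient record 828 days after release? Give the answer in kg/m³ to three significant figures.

For an instantaneous plane source, C(x,t) = M/(n_e·A·√(4πDt)) · exp(−(x−vt)²/(4Dt)), with n_e·A the pore (flow) area.
Plume center vt = 0.121 × 828 = 100.188 m, so the well at 89.4 m is 10.788 m upgradient of the peak.
√(4πDt) = 82.30 m, giving peak height M/(n_e·A·√(4πDt)) = 0.808/(0.36 × 119 × 82.30) = 0.0002292 kg/m³.
(x−vt)²/(4Dt) = (-10.788)²/(4 × 0.651 × 828) = 0.05398; exp(−0.05398) = 0.9475.
C = 0.0002292 × 0.9475 = 0.000217 kg/m³.

0.000217 kg/m³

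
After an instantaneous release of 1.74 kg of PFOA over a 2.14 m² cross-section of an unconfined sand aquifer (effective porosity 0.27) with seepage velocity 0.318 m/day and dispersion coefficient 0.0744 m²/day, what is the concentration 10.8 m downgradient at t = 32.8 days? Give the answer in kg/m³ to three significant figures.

For an instantaneous plane source, C(x,t) = M/(n_e·A·√(4πDt)) · exp(−(x−vt)²/(4Dt)), with n_e·A the pore (flow) area.
Plume center vt = 0.318 × 32.8 = 10.4304 m, so the well at 10.8 m is 0.3696 m downgradient of the peak.
√(4πDt) = 5.538 m, giving peak height M/(n_e·A·√(4πDt)) = 1.74/(0.27 × 2.14 × 5.538) = 0.5438 kg/m³.
(x−vt)²/(4Dt) = (0.3696)²/(4 × 0.0744 × 32.8) = 0.01399; exp(−0.01399) = 0.9861.
C = 0.5438 × 0.9861 = 0.536 kg/m³.

0.536 kg/m³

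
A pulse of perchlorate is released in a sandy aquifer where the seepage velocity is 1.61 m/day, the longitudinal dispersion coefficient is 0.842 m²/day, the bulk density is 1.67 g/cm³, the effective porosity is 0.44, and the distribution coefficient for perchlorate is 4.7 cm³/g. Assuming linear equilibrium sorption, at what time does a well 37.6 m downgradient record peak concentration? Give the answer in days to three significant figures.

434 days

Retardation factor R = 1 + ρ_b·K_d/n = 1 + 1.67 × 4.7/0.44 = 18.84.
Sorption retards both mechanisms: v_R = v/R = 0.08546 m/day, D_R = D/R = 0.04469 m²/day.
Peak time from v_R²t² + 2D_R t − x² = 0: t = (√(D_R² + v_R²x²) − D_R)/v_R².
√(D_R² + v_R²x²) = √(0.04469² + 0.08546² × 37.6²) = 3.214; v_R² = 0.007303.
t = (3.214 − 0.04469)/0.007303 = 434 days.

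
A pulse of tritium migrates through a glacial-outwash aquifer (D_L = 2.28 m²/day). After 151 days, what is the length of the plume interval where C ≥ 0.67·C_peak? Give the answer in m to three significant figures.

47.0 m

The plume is Gaussian with σ = √(2Dt) = √(2 × 2.28 × 151) = 26.24 m.
C/C_peak = exp(−Δx²/(2σ²)) = 0.67 ⇒ Δx = σ·√(−2 ln 0.67) = 26.24 × 0.8950 = 23.48 m.
Width = 2Δx = 47.0 m.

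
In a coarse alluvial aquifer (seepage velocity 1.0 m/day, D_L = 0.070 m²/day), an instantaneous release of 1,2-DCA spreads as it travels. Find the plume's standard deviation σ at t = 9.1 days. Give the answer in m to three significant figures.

1.13 m

Dispersive spreading gives a Gaussian with σ² = 2Dt; advection only shifts the center.
σ = √(2 × 0.070 × 9.1) = 1.13 m.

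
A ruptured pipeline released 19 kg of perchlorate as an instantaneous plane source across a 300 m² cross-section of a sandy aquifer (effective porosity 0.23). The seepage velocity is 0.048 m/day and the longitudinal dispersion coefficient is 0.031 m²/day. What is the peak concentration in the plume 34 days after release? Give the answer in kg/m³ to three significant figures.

The peak of an instantaneous 1D plume sits at x = vt; there the Gaussian factor is 1 and C_max = M/(n_e·A·√(4πDt)), where n_e·A is the pore area the mass is dissolved in.
√(4πDt) = √(4π × 0.031 × 34) = 3.639 m, so C_max = 19/(0.23 × 300 × 3.639) = 0.0757 kg/m³.

0.0757 kg/m³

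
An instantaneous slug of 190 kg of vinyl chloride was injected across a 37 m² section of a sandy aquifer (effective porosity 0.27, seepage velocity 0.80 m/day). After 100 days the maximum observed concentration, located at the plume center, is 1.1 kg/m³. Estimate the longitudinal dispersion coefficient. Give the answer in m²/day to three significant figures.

At the plume center C_max = M/(n_e·A·√(4πDt)), so D = M²/(4πt·(n_e·A·C_max)²).
n_e·A·C_max = 0.27 × 37 × 1.1 = 10.99 kg/m.
D = 190²/(4π × 100 × 10.99²) = 0.238 m²/day.

0.238 m²/day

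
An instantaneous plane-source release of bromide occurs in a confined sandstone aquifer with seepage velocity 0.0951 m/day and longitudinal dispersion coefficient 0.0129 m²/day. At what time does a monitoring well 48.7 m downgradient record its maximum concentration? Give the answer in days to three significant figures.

For the 1D instantaneous-source solution, setting ∂C/∂t = 0 at fixed x gives v²t² + 2Dt − x² = 0, so t = (√(D² + v²x²) − D)/v².
√(D² + v²x²) = √(0.0129² + 0.0951² × 48.7²) = 4.631; v² = 0.00904401.
t = (4.631 − 0.0129)/0.00904401 = 511 days (vs. the pure-advection estimate x/v = 512 d).

511 days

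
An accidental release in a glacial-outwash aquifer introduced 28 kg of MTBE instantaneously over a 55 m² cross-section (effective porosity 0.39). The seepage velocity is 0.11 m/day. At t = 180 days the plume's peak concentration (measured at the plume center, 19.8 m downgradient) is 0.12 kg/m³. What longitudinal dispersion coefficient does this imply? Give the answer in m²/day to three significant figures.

At the plume center C_max = M/(n_e·A·√(4πDt)), so D = M²/(4πt·(n_e·A·C_max)²).
n_e·A·C_max = 0.39 × 55 × 0.12 = 2.574 kg/m.
D = 28²/(4π × 180 × 2.574²) = 0.0523 m²/day.

0.0523 m²/day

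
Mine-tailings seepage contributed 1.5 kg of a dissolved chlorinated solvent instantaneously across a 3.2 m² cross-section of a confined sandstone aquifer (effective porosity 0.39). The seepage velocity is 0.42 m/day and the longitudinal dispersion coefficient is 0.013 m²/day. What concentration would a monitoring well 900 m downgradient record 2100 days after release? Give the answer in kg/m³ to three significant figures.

0.00334 kg/m³

For an instantaneous plane source, C(x,t) = M/(n_e·A·√(4πDt)) · exp(−(x−vt)²/(4Dt)), with n_e·A the pore (flow) area.
Plume center vt = 0.42 × 2100 = 882 m, so the well at 900 m is 18 m downgradient of the peak.
√(4πDt) = 18.52 m, giving peak height M/(n_e·A·√(4πDt)) = 1.5/(0.39 × 3.2 × 18.52) = 0.06490 kg/m³.
(x−vt)²/(4Dt) = (18)²/(4 × 0.013 × 2100) = 2.967; exp(−2.967) = 0.05146.
C = 0.06490 × 0.05146 = 0.00334 kg/m³.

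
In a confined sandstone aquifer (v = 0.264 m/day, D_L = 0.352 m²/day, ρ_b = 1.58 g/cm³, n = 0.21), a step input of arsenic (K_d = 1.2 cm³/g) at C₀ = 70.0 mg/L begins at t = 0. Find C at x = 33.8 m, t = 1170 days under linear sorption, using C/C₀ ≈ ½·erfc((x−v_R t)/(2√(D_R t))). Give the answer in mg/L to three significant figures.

Retardation factor R = 1 + ρ_b·K_d/n = 1 + 1.58 × 1.2/0.21 = 10.03.
Sorption retards both mechanisms: v_R = v/R = 0.02632 m/day, D_R = D/R = 0.03509 m²/day.
v_R·t = 0.02632 × 1170 = 30.7944 m; 2√(D_R t) = 12.81 m; argument = (33.8 − 30.7944)/12.81 = 0.2346.
C = C₀ × ½·erfc(0.2346) = 70.0 × 0.3700 = 25.9 mg/L.

25.9 mg/L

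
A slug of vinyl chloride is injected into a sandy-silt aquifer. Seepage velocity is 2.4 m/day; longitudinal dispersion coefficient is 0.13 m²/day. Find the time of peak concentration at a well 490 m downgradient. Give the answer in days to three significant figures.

For the 1D instantaneous-source solution, setting ∂C/∂t = 0 at fixed x gives v²t² + 2Dt − x² = 0, so t = (√(D² + v²x²) − D)/v².
√(D² + v²x²) = √(0.13² + 2.4² × 490²) = 1176; v² = 5.76.
t = (1176 − 0.13)/5.76 = 204 days (vs. the pure-advection estimate x/v = 204 d).

204 days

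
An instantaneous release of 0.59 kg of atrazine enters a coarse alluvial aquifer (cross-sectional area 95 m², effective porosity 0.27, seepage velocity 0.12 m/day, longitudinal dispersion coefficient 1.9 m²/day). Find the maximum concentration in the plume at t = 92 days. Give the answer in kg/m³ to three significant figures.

0.000491 kg/m³

The peak of an instantaneous 1D plume sits at x = vt; there the Gaussian factor is 1 and C_max = M/(n_e·A·√(4πDt)), where n_e·A is the pore area the mass is dissolved in.
√(4πDt) = √(4π × 1.9 × 92) = 46.87 m, so C_max = 0.59/(0.27 × 95 × 46.87) = 0.000491 kg/m³.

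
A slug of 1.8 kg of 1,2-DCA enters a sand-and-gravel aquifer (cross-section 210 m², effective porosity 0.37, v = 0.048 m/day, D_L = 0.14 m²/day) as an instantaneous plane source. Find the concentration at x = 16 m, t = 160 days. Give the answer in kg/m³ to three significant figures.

For an instantaneous plane source, C(x,t) = M/(n_e·A·√(4πDt)) · exp(−(x−vt)²/(4Dt)), with n_e·A the pore (flow) area.
Plume center vt = 0.048 × 160 = 7.68 m, so the well at 16 m is 8.32 m downgradient of the peak.
√(4πDt) = 16.78 m, giving peak height M/(n_e·A·√(4πDt)) = 1.8/(0.37 × 210 × 16.78) = 0.001381 kg/m³.
(x−vt)²/(4Dt) = (8.32)²/(4 × 0.14 × 160) = 0.7726; exp(−0.7726) = 0.4618.
C = 0.001381 × 0.4618 = 0.000638 kg/m³.

0.000638 kg/m³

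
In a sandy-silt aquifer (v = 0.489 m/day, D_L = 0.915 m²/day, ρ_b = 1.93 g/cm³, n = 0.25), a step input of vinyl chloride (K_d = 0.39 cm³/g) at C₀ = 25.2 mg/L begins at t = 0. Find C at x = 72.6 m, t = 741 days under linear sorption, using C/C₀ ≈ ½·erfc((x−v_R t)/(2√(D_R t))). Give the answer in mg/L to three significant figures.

21.0 mg/L

Retardation factor R = 1 + ρ_b·K_d/n = 1 + 1.93 × 0.39/0.25 = 4.011.
Sorption retards both mechanisms: v_R = v/R = 0.1219 m/day, D_R = D/R = 0.2281 m²/day.
v_R·t = 0.1219 × 741 = 90.3279 m; 2√(D_R t) = 26.00 m; argument = (72.6 − 90.3279)/26.00 = -0.6818.
C = C₀ × ½·erfc(-0.6818) = 25.2 × 0.8325 = 21.0 mg/L.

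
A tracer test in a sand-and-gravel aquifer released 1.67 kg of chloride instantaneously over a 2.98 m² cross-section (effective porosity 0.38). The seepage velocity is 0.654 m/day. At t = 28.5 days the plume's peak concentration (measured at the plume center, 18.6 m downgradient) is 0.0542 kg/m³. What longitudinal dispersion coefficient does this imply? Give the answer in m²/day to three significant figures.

2.07 m²/day

At the plume center C_max = M/(n_e·A·√(4πDt)), so D = M²/(4πt·(n_e·A·C_max)²).
n_e·A·C_max = 0.38 × 2.98 × 0.0542 = 0.06138 kg/m.
D = 1.67²/(4π × 28.5 × 0.06138²) = 2.07 m²/day.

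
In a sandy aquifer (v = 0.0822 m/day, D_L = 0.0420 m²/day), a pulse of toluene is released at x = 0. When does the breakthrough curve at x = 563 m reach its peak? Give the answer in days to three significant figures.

6840 days

For the 1D instantaneous-source solution, setting ∂C/∂t = 0 at fixed x gives v²t² + 2Dt − x² = 0, so t = (√(D² + v²x²) − D)/v².
√(D² + v²x²) = √(0.0420² + 0.0822² × 563²) = 46.28; v² = 0.00675684.
t = (46.28 − 0.0420)/0.00675684 = 6840 days (vs. the pure-advection estimate x/v = 6850 d).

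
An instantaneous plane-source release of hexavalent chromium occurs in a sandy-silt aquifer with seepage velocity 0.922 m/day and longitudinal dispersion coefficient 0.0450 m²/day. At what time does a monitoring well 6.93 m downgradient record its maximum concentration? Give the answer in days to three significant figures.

7.46 days

For the 1D instantaneous-source solution, setting ∂C/∂t = 0 at fixed x gives v²t² + 2Dt − x² = 0, so t = (√(D² + v²x²) − D)/v².
√(D² + v²x²) = √(0.0450² + 0.922² × 6.93²) = 6.390; v² = 0.850084.
t = (6.390 − 0.0450)/0.850084 = 7.46 days (vs. the pure-advection estimate x/v = 7.52 d).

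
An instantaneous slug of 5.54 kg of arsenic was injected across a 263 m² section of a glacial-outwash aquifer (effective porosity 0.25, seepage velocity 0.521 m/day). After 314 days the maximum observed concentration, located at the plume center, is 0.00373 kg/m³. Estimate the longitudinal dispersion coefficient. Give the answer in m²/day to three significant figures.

0.129 m²/day

At the plume center C_max = M/(n_e·A·√(4πDt)), so D = M²/(4πt·(n_e·A·C_max)²).
n_e·A·C_max = 0.25 × 263 × 0.00373 = 0.2452 kg/m.
D = 5.54²/(4π × 314 × 0.2452²) = 0.129 m²/day.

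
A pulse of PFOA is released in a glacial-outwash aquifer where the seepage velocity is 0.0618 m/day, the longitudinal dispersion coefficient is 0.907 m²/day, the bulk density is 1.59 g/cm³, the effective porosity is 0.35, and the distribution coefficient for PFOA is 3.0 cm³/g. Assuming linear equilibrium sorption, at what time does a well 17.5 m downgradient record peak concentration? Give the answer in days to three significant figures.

Retardation factor R = 1 + ρ_b·K_d/n = 1 + 1.59 × 3.0/0.35 = 14.63.
Sorption retards both mechanisms: v_R = v/R = 0.004224 m/day, D_R = D/R = 0.06200 m²/day.
Peak time from v_R²t² + 2D_R t − x² = 0: t = (√(D_R² + v_R²x²) − D_R)/v_R².
√(D_R² + v_R²x²) = √(0.06200² + 0.004224² × 17.5²) = 0.09648; v_R² = 1.784e-05.
t = (0.09648 − 0.06200)/1.784e-05 = 1930 days.

1930 days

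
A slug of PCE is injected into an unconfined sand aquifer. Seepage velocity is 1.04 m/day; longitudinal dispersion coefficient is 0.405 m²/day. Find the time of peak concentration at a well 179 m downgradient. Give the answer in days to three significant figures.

172 days

For the 1D instantaneous-source solution, setting ∂C/∂t = 0 at fixed x gives v²t² + 2Dt − x² = 0, so t = (√(D² + v²x²) − D)/v².
√(D² + v²x²) = √(0.405² + 1.04² × 179²) = 186.2; v² = 1.0816.
t = (186.2 − 0.405)/1.0816 = 172 days (vs. the pure-advection estimate x/v = 172 d).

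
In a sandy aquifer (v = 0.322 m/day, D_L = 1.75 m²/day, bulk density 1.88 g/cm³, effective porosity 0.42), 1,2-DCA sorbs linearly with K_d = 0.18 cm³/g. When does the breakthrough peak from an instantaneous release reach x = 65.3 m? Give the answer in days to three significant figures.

Retardation factor R = 1 + ρ_b·K_d/n = 1 + 1.88 × 0.18/0.42 = 1.806.
Sorption retards both mechanisms: v_R = v/R = 0.1783 m/day, D_R = D/R = 0.9690 m²/day.
Peak time from v_R²t² + 2D_R t − x² = 0: t = (√(D_R² + v_R²x²) − D_R)/v_R².
√(D_R² + v_R²x²) = √(0.9690² + 0.1783² × 65.3²) = 11.68; v_R² = 0.03179.
t = (11.68 − 0.9690)/0.03179 = 337 days.

337 days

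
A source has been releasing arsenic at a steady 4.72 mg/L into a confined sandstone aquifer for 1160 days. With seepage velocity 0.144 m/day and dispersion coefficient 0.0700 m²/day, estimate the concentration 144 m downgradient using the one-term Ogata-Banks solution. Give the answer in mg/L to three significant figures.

4.55 mg/L

For a continuous step input, C/C₀ ≈ ½·erfc((x−vt)/(2√(Dt))).
vt = 0.144 × 1160 = 167.04 m and 2√(Dt) = 2√(0.0700 × 1160) = 18.02 m.
Argument (x−vt)/(2√(Dt)) = (144 − 167.04)/18.02 = -1.279; ½·erfc(-1.279) = 0.9648.
C = 4.72 × 0.9648 = 4.55 mg/L.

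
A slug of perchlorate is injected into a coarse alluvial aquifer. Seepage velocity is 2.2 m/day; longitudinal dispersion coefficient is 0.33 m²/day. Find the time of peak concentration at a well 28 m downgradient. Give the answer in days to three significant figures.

12.7 days

For the 1D instantaneous-source solution, setting ∂C/∂t = 0 at fixed x gives v²t² + 2Dt − x² = 0, so t = (√(D² + v²x²) − D)/v².
√(D² + v²x²) = √(0.33² + 2.2² × 28²) = 61.60; v² = 4.84.
t = (61.60 − 0.33)/4.84 = 12.7 days (vs. the pure-advection estimate x/v = 12.7 d).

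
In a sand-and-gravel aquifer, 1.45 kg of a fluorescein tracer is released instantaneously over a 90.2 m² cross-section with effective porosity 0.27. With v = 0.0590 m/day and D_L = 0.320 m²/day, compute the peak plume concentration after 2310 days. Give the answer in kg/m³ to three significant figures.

The peak of an instantaneous 1D plume sits at x = vt; there the Gaussian factor is 1 and C_max = M/(n_e·A·√(4πDt)), where n_e·A is the pore area the mass is dissolved in.
√(4πDt) = √(4π × 0.320 × 2310) = 96.38 m, so C_max = 1.45/(0.27 × 90.2 × 96.38) = 0.000618 kg/m³.

0.000618 kg/m³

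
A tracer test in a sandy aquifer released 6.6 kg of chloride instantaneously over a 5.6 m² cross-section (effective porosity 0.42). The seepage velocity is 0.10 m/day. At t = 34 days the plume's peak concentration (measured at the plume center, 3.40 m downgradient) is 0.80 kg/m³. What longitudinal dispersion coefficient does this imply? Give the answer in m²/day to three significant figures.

At the plume center C_max = M/(n_e·A·√(4πDt)), so D = M²/(4πt·(n_e·A·C_max)²).
n_e·A·C_max = 0.42 × 5.6 × 0.80 = 1.882 kg/m.
D = 6.6²/(4π × 34 × 1.882²) = 0.0288 m²/day.

0.0288 m²/day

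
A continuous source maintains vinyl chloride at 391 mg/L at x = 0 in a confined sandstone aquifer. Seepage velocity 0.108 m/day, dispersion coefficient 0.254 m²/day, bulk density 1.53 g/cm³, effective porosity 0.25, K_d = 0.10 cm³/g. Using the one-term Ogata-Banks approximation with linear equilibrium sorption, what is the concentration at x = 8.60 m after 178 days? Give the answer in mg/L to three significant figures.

263 mg/L

Retardation factor R = 1 + ρ_b·K_d/n = 1 + 1.53 × 0.10/0.25 = 1.612.
Sorption retards both mechanisms: v_R = v/R = 0.06700 m/day, D_R = D/R = 0.1576 m²/day.
v_R·t = 0.06700 × 178 = 11.926 m; 2√(D_R t) = 10.59 m; argument = (8.60 − 11.926)/10.59 = -0.3141.
C = C₀ × ½·erfc(-0.3141) = 391 × 0.6716 = 263 mg/L.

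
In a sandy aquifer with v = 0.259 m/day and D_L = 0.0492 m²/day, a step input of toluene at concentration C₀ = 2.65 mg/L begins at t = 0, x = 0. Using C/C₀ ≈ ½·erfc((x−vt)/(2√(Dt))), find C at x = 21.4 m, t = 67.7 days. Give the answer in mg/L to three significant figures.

For a continuous step input, C/C₀ ≈ ½·erfc((x−vt)/(2√(Dt))).
vt = 0.259 × 67.7 = 17.5343 m and 2√(Dt) = 2√(0.0492 × 67.7) = 3.650 m.
Argument (x−vt)/(2√(Dt)) = (21.4 − 17.5343)/3.650 = 1.059; ½·erfc(1.059) = 0.06711.
C = 2.65 × 0.06711 = 0.178 mg/L.

0.178 mg/L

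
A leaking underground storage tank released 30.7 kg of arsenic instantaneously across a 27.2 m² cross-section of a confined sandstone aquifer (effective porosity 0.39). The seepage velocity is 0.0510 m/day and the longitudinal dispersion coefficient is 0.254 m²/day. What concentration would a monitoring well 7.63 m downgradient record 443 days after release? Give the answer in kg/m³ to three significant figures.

0.0468 kg/m³

For an instantaneous plane source, C(x,t) = M/(n_e·A·√(4πDt)) · exp(−(x−vt)²/(4Dt)), with n_e·A the pore (flow) area.
Plume center vt = 0.0510 × 443 = 22.593 m, so the well at 7.63 m is 14.963 m upgradient of the peak.
√(4πDt) = 37.60 m, giving peak height M/(n_e·A·√(4πDt)) = 30.7/(0.39 × 27.2 × 37.60) = 0.07697 kg/m³.
(x−vt)²/(4Dt) = (-14.963)²/(4 × 0.254 × 443) = 0.4974; exp(−0.4974) = 0.6081.
C = 0.07697 × 0.6081 = 0.0468 kg/m³.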